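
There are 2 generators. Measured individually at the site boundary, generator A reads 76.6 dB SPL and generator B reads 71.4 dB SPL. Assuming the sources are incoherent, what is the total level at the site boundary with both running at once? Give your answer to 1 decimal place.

Uncorrelated sources add in intensity (power), not in dB.
L_total = 10·log₁₀(10^(76.6/10) + 10^(71.4/10)) = 10·log₁₀(59510000) = 77.7 dB SPL.

77.7 dB SPL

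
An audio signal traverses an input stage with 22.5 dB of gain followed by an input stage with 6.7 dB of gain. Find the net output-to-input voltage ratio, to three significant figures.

28.8

Net gain = 22.5 + 6.7 = 29.2 dB.
Voltage ratio = 10^(29.2/20) = 28.8.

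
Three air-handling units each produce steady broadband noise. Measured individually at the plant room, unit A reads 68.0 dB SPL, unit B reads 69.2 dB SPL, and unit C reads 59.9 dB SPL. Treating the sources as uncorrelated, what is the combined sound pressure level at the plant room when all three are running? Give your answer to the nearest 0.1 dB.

Incoherent sources sum as intensities:
L_total = 10·log₁₀(10^(68.0/10) + 10^(69.2/10) + 10^(59.9/10)) = 10·log₁₀(15600000) = 71.9 dB SPL.

71.9 dB SPL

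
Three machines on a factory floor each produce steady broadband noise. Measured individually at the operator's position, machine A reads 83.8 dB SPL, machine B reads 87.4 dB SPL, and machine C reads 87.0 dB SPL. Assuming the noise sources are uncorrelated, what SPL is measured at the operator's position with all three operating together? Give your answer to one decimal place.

Add the sources as powers (linear), then convert back to dB:
L_total = 10·log₁₀(10^(83.8/10) + 10^(87.4/10) + 10^(87.0/10)) = 10·log₁₀(1291000000) = 91.1 dB SPL.

91.1 dB SPL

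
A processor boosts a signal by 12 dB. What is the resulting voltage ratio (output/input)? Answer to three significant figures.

Voltage ratio = 10^(dB/20).
10^(12/20) = 10^(0.6000) = 3.98.

3.98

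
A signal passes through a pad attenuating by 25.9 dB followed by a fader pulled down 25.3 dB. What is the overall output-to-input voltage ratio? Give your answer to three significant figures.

0.00275

Net gain = (−25.9) + (−25.3) = -51.2 dB.
Voltage ratio = 10^(-51.2/20) = 0.00275.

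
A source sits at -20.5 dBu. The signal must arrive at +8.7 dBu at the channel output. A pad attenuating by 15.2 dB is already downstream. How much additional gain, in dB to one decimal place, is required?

44.4 dB

The required make-up gain is the shortfall in the dB sum.
G = +8.7 − (-20.5) + 15.2 = 44.4 dB.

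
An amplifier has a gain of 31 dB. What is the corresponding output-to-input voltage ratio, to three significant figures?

35.5

Voltage ratio = 10^(dB/20).
10^(31/20) = 10^(1.550) = 35.5.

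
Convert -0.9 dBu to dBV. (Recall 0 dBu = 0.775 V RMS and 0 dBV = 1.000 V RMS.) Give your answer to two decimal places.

The offset between the scales is 20·log₁₀(0.775/1.000) = −2.214 dB.
So dBV = -0.9 − 2.214 = -3.11 dBV.

-3.11 dBV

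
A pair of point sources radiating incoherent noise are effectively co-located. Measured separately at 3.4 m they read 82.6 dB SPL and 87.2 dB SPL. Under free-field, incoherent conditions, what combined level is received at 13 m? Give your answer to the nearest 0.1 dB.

Combined at 3.4 m: 10·log₁₀(10^(82.6/10)+10^(87.2/10)) = 88.49 dB SPL.
Then apply −20·log₁₀(13/3.4) = -11.65 dB → 76.8 dB SPL.

76.8 dB SPL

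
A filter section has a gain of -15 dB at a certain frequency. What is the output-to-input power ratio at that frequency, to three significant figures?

0.0316

Power ratio = 10^(dB/10).
10^(-15/10) = 10^(-1.500) = 0.0316.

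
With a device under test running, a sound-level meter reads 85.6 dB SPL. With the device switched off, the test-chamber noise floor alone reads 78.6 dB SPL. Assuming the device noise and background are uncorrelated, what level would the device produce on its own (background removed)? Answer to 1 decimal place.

Remove the background by subtracting linear intensities:
L_src = 10·log₁₀(10^(85.6/10) − 10^(78.6/10)) = 10·log₁₀(290600000) = 84.6 dB SPL.

84.6 dB SPL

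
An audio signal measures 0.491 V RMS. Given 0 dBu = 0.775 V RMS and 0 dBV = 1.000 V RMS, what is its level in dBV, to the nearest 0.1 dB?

-6.2 dBV

dBV = 20·log₁₀(V / 1.000 V).
20·log₁₀(0.491/1.000) = -6.2 dBV.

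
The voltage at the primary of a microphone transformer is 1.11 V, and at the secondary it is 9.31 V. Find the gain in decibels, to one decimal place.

18.5 dB

For a voltage ratio, dB = 20·log₁₀(V₂/V₁).
20·log₁₀(9.31/1.11) = 20·log₁₀(8.387) = 18.5 dB.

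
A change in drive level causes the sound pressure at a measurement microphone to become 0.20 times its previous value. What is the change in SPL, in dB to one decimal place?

SPL change from a pressure ratio uses the 20·log₁₀ form:
20·log₁₀(0.20) = -14.0 dB.

-14.0 dB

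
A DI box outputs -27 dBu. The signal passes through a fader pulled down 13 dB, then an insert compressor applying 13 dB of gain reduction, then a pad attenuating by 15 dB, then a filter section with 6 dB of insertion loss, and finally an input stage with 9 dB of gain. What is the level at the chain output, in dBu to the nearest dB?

-65 dBu

Gain stages sum in dB:
-27 − 13 − 13 − 15 − 6 + 9 = -65 dBu.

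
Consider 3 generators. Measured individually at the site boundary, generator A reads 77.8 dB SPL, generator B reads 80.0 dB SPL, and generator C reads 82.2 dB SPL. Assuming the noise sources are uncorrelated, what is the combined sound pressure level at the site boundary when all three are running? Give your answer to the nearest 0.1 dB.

85.1 dB SPL

Add the sources as powers (linear), then convert back to dB:
L_total = 10·log₁₀(10^(77.8/10) + 10^(80.0/10) + 10^(82.2/10)) = 10·log₁₀(326200000) = 85.1 dB SPL.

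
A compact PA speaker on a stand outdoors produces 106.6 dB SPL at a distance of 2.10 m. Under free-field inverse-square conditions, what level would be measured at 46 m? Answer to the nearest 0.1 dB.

79.8 dB SPL

Free-field point source: level drops by 20·log₁₀ of the distance ratio.
ΔL = −20·log₁₀(46/2.10) = -26.81 dB, so L₂ = 106.6 + (-26.81) = 79.8 dB SPL.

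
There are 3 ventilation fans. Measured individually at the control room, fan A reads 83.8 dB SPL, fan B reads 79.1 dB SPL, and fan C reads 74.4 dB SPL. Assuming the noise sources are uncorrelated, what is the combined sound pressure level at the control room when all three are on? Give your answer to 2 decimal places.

Incoherent sources sum as intensities:
L_total = 10·log₁₀(10^(83.8/10) + 10^(79.1/10) + 10^(74.4/10)) = 10·log₁₀(348700000) = 85.42 dB SPL.

85.42 dB SPL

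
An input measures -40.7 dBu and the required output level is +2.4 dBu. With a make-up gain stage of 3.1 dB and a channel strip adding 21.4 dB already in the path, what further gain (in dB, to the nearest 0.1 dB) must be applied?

18.6 dB

The required make-up gain is the shortfall in the dB sum.
G = +2.4 − (-40.7) − 3.1 − 21.4 = 18.6 dB.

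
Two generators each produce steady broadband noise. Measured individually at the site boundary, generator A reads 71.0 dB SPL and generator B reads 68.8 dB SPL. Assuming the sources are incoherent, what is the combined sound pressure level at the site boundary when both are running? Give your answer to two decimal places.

Uncorrelated sources add in intensity (power), not in dB.
L_total = 10·log₁₀(10^(71.0/10) + 10^(68.8/10)) = 10·log₁₀(20180000) = 73.05 dB SPL.

73.05 dB SPL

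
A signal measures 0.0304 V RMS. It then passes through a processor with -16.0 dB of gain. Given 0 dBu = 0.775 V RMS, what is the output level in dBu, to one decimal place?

-44.1 dBu

Input level: 20·log₁₀(0.0304/0.775) = -28.13 dBu.
Output: -28.13 − 16.0 = -44.1 dBu.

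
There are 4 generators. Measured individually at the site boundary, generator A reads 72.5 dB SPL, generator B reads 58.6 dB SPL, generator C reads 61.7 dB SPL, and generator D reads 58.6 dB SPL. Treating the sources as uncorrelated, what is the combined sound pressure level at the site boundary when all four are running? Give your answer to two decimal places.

Incoherent sources sum as intensities:
L_total = 10·log₁₀(10^(72.5/10) + 10^(58.6/10) + 10^(61.7/10) + 10^(58.6/10)) = 10·log₁₀(20710000) = 73.16 dB SPL.

73.16 dB SPL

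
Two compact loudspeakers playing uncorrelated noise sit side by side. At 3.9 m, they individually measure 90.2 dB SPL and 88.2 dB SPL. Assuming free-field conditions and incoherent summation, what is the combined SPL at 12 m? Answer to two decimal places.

Combined at 3.9 m: 10·log₁₀(10^(90.2/10)+10^(88.2/10)) = 92.324 dB SPL.
Then apply −20·log₁₀(12/3.9) = -9.762 dB → 82.56 dB SPL.

82.56 dB SPL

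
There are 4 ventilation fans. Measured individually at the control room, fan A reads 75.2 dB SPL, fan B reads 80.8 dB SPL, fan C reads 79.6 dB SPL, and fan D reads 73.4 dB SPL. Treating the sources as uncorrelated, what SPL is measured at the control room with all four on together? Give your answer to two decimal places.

84.26 dB SPL

Add the sources as powers (linear), then convert back to dB:
L_total = 10·log₁₀(10^(75.2/10) + 10^(80.8/10) + 10^(79.6/10) + 10^(73.4/10)) = 10·log₁₀(266400000) = 84.26 dB SPL.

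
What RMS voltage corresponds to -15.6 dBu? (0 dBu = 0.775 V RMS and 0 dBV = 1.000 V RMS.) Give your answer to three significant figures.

0.129 V

V = 0.775 V × 10^(-15.6/20).
= 0.775 × 0.1660 = 0.129 V.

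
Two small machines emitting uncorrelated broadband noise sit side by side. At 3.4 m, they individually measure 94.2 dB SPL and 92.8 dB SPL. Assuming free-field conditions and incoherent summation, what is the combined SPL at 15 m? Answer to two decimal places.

83.67 dB SPL

Combined at 3.4 m: 10·log₁₀(10^(94.2/10)+10^(92.8/10)) = 96.566 dB SPL.
Then apply −20·log₁₀(15/3.4) = -12.892 dB → 83.67 dB SPL.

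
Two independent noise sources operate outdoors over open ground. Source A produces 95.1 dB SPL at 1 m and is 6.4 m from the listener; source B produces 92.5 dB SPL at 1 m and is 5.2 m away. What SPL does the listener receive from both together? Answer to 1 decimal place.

81.6 dB SPL

At the listener: L_A = 95.1 − 20·log₁₀(6.4) = 78.98 dB; L_B = 92.5 − 20·log₁₀(5.2) = 78.18 dB.
Combined: 10·log₁₀(10^(78.98/10)+10^(78.18/10)) = 81.6 dB SPL.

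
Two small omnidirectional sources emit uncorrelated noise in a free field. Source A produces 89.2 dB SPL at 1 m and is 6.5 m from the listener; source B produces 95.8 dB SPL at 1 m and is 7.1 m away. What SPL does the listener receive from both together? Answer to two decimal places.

79.78 dB SPL

At the listener: L_A = 89.2 − 20·log₁₀(6.5) = 72.942 dB; L_B = 95.8 − 20·log₁₀(7.1) = 78.775 dB.
Combined: 10·log₁₀(10^(72.942/10)+10^(78.775/10)) = 79.78 dB SPL.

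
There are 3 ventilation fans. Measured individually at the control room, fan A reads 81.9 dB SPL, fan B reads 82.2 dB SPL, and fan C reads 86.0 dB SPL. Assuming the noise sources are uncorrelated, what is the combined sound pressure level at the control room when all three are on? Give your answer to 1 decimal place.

88.6 dB SPL

Uncorrelated sources add in intensity (power), not in dB.
L_total = 10·log₁₀(10^(81.9/10) + 10^(82.2/10) + 10^(86.0/10)) = 10·log₁₀(718900000) = 88.6 dB SPL.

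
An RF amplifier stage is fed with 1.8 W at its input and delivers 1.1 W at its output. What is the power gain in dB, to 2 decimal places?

Power ratio → dB uses the 10·log₁₀ form:
10·log₁₀(1.1/1.8) = 10·log₁₀(0.6111) = -2.14 dB.

-2.14 dB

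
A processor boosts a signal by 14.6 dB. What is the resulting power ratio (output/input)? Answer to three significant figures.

28.8

Power ratio = 10^(dB/10).
10^(14.6/10) = 10^(1.460) = 28.8.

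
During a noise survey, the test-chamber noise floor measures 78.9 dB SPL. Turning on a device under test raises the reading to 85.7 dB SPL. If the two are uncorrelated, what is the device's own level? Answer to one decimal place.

84.7 dB SPL

Background correction is a power subtraction:
L_src = 10·log₁₀(10^(85.7/10) − 10^(78.9/10)) = 10·log₁₀(293900000) = 84.7 dB SPL.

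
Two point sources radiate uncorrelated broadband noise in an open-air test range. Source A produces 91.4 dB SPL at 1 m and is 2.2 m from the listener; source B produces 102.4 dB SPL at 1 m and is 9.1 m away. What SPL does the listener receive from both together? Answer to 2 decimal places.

At the listener: L_A = 91.4 − 20·log₁₀(2.2) = 84.552 dB; L_B = 102.4 − 20·log₁₀(9.1) = 83.219 dB.
Combined: 10·log₁₀(10^(84.552/10)+10^(83.219/10)) = 86.95 dB SPL.

86.95 dB SPL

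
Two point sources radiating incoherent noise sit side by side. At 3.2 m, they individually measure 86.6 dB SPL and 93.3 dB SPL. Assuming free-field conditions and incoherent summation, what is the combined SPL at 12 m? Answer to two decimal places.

Combined at 3.2 m: 10·log₁₀(10^(86.6/10)+10^(93.3/10)) = 94.141 dB SPL.
Then apply −20·log₁₀(12/3.2) = -11.481 dB → 82.66 dB SPL.

82.66 dB SPL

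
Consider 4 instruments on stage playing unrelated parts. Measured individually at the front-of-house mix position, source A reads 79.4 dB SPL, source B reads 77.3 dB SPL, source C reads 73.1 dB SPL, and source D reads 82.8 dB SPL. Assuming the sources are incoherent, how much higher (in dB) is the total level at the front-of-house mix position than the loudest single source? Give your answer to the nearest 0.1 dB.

Add the sources as powers (linear), then convert back to dB:
L_total = 10·log₁₀(10^(79.4/10) + 10^(77.3/10) + 10^(73.1/10) + 10^(82.8/10)) = 85.46 dB SPL.
Excess over the loudest (82.8 dB): 85.46 − 82.8 = 2.7 dB.

2.7 dB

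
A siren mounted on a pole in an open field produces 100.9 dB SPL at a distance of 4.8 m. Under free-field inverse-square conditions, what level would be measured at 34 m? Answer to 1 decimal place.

For a point source in a free field, ΔL = −20·log₁₀(d₂/d₁).
ΔL = −20·log₁₀(34/4.8) = -17.00 dB, so L₂ = 100.9 + (-17.00) = 83.9 dB SPL.

83.9 dB SPL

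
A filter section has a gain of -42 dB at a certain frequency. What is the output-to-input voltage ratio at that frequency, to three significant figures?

0.00794

Voltage ratio = 10^(dB/20).
10^(-42/20) = 10^(-2.100) = 0.00794.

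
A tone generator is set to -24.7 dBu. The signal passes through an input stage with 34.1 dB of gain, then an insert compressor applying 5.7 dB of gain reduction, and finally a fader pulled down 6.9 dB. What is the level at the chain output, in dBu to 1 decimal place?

-3.2 dBu

Cascaded gains and losses add directly in dB.
-24.7 + 34.1 − 5.7 − 6.9 = -3.2 dBu.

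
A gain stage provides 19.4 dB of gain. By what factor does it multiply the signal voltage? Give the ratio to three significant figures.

9.33

Voltage ratio = 10^(dB/20).
10^(19.4/20) = 10^(0.9700) = 9.33.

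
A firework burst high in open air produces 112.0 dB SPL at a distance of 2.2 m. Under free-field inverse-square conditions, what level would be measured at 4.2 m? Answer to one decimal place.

For a point source in a free field, ΔL = −20·log₁₀(d₂/d₁).
ΔL = −20·log₁₀(4.2/2.2) = -5.62 dB, so L₂ = 112.0 + (-5.62) = 106.4 dB SPL.

106.4 dB SPL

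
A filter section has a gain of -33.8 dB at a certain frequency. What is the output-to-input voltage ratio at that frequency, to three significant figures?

0.0204

Voltage ratio = 10^(dB/20).
10^(-33.8/20) = 10^(-1.690) = 0.0204.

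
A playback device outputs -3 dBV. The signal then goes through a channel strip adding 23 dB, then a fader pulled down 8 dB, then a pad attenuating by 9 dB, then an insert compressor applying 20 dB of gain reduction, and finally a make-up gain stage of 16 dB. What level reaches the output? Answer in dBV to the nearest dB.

Gain stages sum in dB:
-3 + 23 − 8 − 9 − 20 + 16 = -1 dBV.

-1 dBV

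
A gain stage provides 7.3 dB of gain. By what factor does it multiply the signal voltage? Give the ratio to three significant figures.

2.32

Voltage ratio = 10^(dB/20).
10^(7.3/20) = 10^(0.3650) = 2.32.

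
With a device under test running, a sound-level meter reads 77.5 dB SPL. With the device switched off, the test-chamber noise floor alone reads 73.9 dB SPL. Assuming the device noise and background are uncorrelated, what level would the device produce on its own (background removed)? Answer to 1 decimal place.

75.0 dB SPL

Background correction is a power subtraction:
L_src = 10·log₁₀(10^(77.5/10) − 10^(73.9/10)) = 10·log₁₀(31690000) = 75.0 dB SPL.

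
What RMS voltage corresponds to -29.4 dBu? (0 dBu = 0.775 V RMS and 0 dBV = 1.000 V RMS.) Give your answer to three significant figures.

V = 0.775 V × 10^(-29.4/20).
= 0.775 × 0.03388 = 0.0263 V.

0.0263 V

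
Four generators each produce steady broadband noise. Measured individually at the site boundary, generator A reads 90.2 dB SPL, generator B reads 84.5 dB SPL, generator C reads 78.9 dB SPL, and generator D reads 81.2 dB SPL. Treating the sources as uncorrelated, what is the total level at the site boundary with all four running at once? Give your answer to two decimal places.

91.87 dB SPL

Incoherent sources sum as intensities:
L_total = 10·log₁₀(10^(90.2/10) + 10^(84.5/10) + 10^(78.9/10) + 10^(81.2/10)) = 10·log₁₀(1538000000) = 91.87 dB SPL.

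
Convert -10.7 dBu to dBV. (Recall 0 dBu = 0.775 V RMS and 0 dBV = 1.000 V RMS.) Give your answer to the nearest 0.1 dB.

The offset between the scales is 20·log₁₀(0.775/1.000) = −2.214 dB.
So dBV = -10.7 − 2.214 = -12.9 dBV.

-12.9 dBV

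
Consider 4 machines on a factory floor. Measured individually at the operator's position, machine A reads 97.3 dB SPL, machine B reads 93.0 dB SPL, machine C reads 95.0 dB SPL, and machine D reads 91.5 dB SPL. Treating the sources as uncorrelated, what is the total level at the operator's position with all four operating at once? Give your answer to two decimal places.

100.77 dB SPL

Uncorrelated sources add in intensity (power), not in dB.
L_total = 10·log₁₀(10^(97.3/10) + 10^(93.0/10) + 10^(95.0/10) + 10^(91.5/10)) = 10·log₁₀(11940000000) = 100.77 dB SPL.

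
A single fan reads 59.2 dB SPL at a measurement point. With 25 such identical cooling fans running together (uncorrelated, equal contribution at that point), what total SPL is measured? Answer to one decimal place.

25 equal incoherent sources raise the level by 10·log₁₀(25) = 13.98 dB.
L_total = 59.2 + 13.98 = 73.2 dB SPL.

73.2 dB SPL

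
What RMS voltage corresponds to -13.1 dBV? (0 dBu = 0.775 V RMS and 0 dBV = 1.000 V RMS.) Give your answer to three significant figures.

0.221 V

V = 1.000 V × 10^(-13.1/20).
= 1.000 × 0.2213 = 0.221 V.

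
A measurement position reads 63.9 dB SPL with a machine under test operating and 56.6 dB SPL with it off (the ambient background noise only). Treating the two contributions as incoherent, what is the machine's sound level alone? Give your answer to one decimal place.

63.0 dB SPL

Remove the background by subtracting linear intensities:
L_src = 10·log₁₀(10^(63.9/10) − 10^(56.6/10)) = 10·log₁₀(1998000) = 63.0 dB SPL.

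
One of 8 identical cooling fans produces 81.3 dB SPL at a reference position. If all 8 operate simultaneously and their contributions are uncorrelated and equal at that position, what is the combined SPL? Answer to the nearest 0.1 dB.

8 equal incoherent sources raise the level by 10·log₁₀(8) = 9.03 dB.
L_total = 81.3 + 9.03 = 90.3 dB SPL.

90.3 dB SPL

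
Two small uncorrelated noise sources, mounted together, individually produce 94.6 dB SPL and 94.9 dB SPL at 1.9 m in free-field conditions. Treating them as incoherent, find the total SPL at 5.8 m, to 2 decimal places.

Combined at 1.9 m: 10·log₁₀(10^(94.6/10)+10^(94.9/10)) = 97.763 dB SPL.
Then apply −20·log₁₀(5.8/1.9) = -9.693 dB → 88.07 dB SPL.

88.07 dB SPL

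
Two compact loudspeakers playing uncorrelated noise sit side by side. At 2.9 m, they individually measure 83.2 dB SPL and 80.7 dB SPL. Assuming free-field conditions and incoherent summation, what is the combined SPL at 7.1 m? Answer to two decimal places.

Combined at 2.9 m: 10·log₁₀(10^(83.2/10)+10^(80.7/10)) = 85.138 dB SPL.
Then apply −20·log₁₀(7.1/2.9) = -7.777 dB → 77.36 dB SPL.

77.36 dB SPL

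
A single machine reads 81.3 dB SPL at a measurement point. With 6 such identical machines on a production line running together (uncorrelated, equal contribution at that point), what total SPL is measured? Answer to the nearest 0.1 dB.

6 equal incoherent sources raise the level by 10·log₁₀(6) = 7.78 dB.
L_total = 81.3 + 7.78 = 89.1 dB SPL.

89.1 dB SPL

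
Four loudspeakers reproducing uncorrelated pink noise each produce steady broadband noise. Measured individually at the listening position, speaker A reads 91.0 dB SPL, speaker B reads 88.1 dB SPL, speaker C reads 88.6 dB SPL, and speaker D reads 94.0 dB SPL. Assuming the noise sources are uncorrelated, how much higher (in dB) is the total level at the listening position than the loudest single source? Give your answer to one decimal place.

Incoherent sources sum as intensities:
L_total = 10·log₁₀(10^(91.0/10) + 10^(88.1/10) + 10^(88.6/10) + 10^(94.0/10)) = 97.11 dB SPL.
Excess over the loudest (94.0 dB): 97.11 − 94.0 = 3.1 dB.

3.1 dB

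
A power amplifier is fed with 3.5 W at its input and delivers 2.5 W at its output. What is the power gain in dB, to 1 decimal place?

Power is a power quantity, so gain = 10·log₁₀(P_out/P_in).
10·log₁₀(2.5/3.5) = 10·log₁₀(0.7143) = -1.5 dB.

-1.5 dB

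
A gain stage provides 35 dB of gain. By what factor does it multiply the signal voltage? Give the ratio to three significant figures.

Voltage ratio = 10^(dB/20).
10^(35/20) = 10^(1.750) = 56.2.

56.2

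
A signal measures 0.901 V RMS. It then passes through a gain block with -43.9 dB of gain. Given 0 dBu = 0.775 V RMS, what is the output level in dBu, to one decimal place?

Input level: 20·log₁₀(0.901/0.775) = 1.31 dBu.
Output: 1.31 − 43.9 = -42.6 dBu.

-42.6 dBu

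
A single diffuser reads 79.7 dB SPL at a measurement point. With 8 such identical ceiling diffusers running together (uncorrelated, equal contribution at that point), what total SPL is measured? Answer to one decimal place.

88.7 dB SPL

8 equal incoherent sources raise the level by 10·log₁₀(8) = 9.03 dB.
L_total = 79.7 + 9.03 = 88.7 dB SPL.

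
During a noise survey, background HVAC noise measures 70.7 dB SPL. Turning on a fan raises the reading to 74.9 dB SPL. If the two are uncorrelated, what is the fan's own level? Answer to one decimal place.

Background correction is a power subtraction:
L_src = 10·log₁₀(10^(74.9/10) − 10^(70.7/10)) = 10·log₁₀(19150000) = 72.8 dB SPL.

72.8 dB SPL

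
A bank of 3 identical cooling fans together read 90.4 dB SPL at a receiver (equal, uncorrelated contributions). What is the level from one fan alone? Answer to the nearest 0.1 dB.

3 equal incoherent sources add 10·log₁₀(3) = 4.77 dB over one source.
L_one = 90.4 − 4.77 = 85.6 dB SPL.

85.6 dB SPL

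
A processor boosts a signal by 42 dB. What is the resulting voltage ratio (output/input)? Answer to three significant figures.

126

Voltage ratio = 10^(dB/20).
10^(42/20) = 10^(2.100) = 126.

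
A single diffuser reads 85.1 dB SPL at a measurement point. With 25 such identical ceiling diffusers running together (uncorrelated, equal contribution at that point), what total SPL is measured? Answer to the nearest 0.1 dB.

99.1 dB SPL

25 equal incoherent sources raise the level by 10·log₁₀(25) = 13.98 dB.
L_total = 85.1 + 13.98 = 99.1 dB SPL.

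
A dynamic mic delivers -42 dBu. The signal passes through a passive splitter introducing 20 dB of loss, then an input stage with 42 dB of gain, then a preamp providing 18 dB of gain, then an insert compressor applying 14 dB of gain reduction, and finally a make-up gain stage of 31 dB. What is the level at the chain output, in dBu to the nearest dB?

Cascaded gains and losses add directly in dB.
-42 − 20 + 42 + 18 − 14 + 31 = +15 dBu.

+15 dBu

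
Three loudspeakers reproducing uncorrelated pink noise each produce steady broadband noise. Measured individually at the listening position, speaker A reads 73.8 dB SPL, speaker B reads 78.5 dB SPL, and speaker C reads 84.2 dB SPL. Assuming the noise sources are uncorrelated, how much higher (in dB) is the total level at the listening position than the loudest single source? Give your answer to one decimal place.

1.3 dB

Uncorrelated sources add in intensity (power), not in dB.
L_total = 10·log₁₀(10^(73.8/10) + 10^(78.5/10) + 10^(84.2/10)) = 85.54 dB SPL.
Excess over the loudest (84.2 dB): 85.54 − 84.2 = 1.3 dB.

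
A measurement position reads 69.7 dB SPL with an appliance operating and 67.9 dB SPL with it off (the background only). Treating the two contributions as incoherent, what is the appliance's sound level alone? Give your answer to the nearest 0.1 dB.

65.0 dB SPL

Background correction is a power subtraction:
L_src = 10·log₁₀(10^(69.7/10) − 10^(67.9/10)) = 10·log₁₀(3167000) = 65.0 dB SPL.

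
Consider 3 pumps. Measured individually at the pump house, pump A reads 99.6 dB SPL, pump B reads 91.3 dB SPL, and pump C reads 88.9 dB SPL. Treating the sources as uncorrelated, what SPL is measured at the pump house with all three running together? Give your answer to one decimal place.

100.5 dB SPL

Uncorrelated sources add in intensity (power), not in dB.
L_total = 10·log₁₀(10^(99.6/10) + 10^(91.3/10) + 10^(88.9/10)) = 10·log₁₀(11245000000) = 100.5 dB SPL.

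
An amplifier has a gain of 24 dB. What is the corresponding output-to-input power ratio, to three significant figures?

Power ratio = 10^(dB/10).
10^(24/10) = 10^(2.400) = 251.

251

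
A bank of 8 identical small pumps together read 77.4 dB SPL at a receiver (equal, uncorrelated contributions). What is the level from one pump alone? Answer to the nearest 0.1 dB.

8 equal incoherent sources add 10·log₁₀(8) = 9.03 dB over one source.
L_one = 77.4 − 9.03 = 68.4 dB SPL.

68.4 dB SPL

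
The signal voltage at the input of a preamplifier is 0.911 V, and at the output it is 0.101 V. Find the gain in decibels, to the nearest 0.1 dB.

-19.1 dB

Voltage ratio → dB uses the 20·log₁₀ form:
20·log₁₀(0.101/0.911) = 20·log₁₀(0.1109) = -19.1 dB.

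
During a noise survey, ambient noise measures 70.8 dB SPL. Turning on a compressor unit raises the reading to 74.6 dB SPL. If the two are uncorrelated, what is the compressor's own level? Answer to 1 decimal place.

Subtract intensities: L_src = 10·log₁₀(10^(L_total/10) − 10^(L_bg/10)).
L_src = 10·log₁₀(10^(74.6/10) − 10^(70.8/10)) = 10·log₁₀(16820000) = 72.3 dB SPL.

72.3 dB SPL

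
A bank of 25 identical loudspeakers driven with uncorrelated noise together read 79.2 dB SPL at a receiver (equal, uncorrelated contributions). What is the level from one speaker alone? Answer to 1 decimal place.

25 equal incoherent sources add 10·log₁₀(25) = 13.98 dB over one source.
L_one = 79.2 − 13.98 = 65.2 dB SPL.

65.2 dB SPL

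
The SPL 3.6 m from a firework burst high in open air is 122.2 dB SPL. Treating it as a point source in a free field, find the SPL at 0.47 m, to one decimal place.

Inverse-square spreading gives ΔL = −20·log₁₀(d₂/d₁).
ΔL = −20·log₁₀(0.47/3.6) = 17.68 dB, so L₂ = 122.2 + (17.68) = 139.9 dB SPL.

139.9 dB SPL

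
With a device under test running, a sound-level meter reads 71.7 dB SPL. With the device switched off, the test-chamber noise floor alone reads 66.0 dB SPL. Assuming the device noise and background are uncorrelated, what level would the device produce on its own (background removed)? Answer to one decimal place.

Remove the background by subtracting linear intensities:
L_src = 10·log₁₀(10^(71.7/10) − 10^(66.0/10)) = 10·log₁₀(10810000) = 70.3 dB SPL.

70.3 dB SPL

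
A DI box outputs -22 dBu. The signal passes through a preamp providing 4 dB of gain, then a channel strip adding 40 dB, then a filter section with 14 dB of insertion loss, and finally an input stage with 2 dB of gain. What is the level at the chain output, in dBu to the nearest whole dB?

+10 dBu

Cascaded gains and losses add directly in dB.
-22 + 4 + 40 − 14 + 2 = +10 dBu.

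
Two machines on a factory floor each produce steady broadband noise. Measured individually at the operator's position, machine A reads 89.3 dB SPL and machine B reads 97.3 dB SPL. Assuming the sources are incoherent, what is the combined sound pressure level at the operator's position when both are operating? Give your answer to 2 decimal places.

97.94 dB SPL

Incoherent sources sum as intensities:
L_total = 10·log₁₀(10^(89.3/10) + 10^(97.3/10)) = 10·log₁₀(6221000000) = 97.94 dB SPL.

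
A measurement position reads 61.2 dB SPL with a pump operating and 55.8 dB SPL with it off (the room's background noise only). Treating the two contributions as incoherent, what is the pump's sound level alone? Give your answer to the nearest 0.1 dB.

59.7 dB SPL

Remove the background by subtracting linear intensities:
L_src = 10·log₁₀(10^(61.2/10) − 10^(55.8/10)) = 10·log₁₀(938100) = 59.7 dB SPL.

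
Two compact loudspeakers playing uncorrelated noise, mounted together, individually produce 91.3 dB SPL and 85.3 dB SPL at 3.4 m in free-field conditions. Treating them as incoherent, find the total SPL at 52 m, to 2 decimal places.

68.58 dB SPL

Combined at 3.4 m: 10·log₁₀(10^(91.3/10)+10^(85.3/10)) = 92.273 dB SPL.
Then apply −20·log₁₀(52/3.4) = -23.690 dB → 68.58 dB SPL.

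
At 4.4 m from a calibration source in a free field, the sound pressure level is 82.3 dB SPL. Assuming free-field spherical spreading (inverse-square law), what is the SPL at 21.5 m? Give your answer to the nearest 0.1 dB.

Free-field point source: level drops by 20·log₁₀ of the distance ratio.
ΔL = −20·log₁₀(21.5/4.4) = -13.78 dB, so L₂ = 82.3 + (-13.78) = 68.5 dB SPL.

68.5 dB SPL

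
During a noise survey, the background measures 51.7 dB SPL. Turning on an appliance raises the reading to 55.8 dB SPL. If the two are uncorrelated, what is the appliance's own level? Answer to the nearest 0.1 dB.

Background correction is a power subtraction:
L_src = 10·log₁₀(10^(55.8/10) − 10^(51.7/10)) = 10·log₁₀(232300) = 53.7 dB SPL.

53.7 dB SPL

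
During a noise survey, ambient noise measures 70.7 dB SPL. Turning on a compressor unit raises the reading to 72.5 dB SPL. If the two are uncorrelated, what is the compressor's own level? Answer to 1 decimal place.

67.8 dB SPL

Background correction is a power subtraction:
L_src = 10·log₁₀(10^(72.5/10) − 10^(70.7/10)) = 10·log₁₀(6034000) = 67.8 dB SPL.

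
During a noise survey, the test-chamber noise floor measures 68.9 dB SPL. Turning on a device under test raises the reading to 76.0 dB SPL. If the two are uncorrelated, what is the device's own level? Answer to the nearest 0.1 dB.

Background correction is a power subtraction:
L_src = 10·log₁₀(10^(76.0/10) − 10^(68.9/10)) = 10·log₁₀(32050000) = 75.1 dB SPL.

75.1 dB SPL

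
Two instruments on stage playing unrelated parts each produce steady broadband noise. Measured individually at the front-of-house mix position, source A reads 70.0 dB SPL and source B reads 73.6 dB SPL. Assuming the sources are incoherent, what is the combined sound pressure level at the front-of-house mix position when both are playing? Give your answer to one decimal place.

75.2 dB SPL

Incoherent sources sum as intensities:
L_total = 10·log₁₀(10^(70.0/10) + 10^(73.6/10)) = 10·log₁₀(32910000) = 75.2 dB SPL.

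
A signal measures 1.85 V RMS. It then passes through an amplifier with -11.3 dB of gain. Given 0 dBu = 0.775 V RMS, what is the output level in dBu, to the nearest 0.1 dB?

Input level: 20·log₁₀(1.85/0.775) = 7.56 dBu.
Output: 7.56 − 11.3 = -3.7 dBu.

-3.7 dBu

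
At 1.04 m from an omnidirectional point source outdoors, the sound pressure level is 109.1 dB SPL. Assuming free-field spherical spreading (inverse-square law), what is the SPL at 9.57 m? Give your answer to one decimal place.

For a point source in a free field, ΔL = −20·log₁₀(d₂/d₁).
ΔL = −20·log₁₀(9.57/1.04) = -19.28 dB, so L₂ = 109.1 + (-19.28) = 89.8 dB SPL.

89.8 dB SPL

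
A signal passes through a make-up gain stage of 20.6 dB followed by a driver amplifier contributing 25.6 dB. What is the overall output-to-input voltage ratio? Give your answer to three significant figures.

204

Net gain = 20.6 + 25.6 = 46.2 dB.
Voltage ratio = 10^(46.2/20) = 204.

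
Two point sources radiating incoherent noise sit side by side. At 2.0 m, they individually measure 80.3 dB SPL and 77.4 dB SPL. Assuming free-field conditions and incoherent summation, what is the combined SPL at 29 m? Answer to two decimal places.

Combined at 2.0 m: 10·log₁₀(10^(80.3/10)+10^(77.4/10)) = 82.098 dB SPL.
Then apply −20·log₁₀(29/2.0) = -23.227 dB → 58.87 dB SPL.

58.87 dB SPL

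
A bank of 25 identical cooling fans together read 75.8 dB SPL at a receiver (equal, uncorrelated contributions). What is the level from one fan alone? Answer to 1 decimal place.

25 equal incoherent sources add 10·log₁₀(25) = 13.98 dB over one source.
L_one = 75.8 − 13.98 = 61.8 dB SPL.

61.8 dB SPL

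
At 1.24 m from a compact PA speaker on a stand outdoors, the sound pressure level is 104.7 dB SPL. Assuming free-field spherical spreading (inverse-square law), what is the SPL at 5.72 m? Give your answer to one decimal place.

Free-field point source: level drops by 20·log₁₀ of the distance ratio.
ΔL = −20·log₁₀(5.72/1.24) = -13.28 dB, so L₂ = 104.7 + (-13.28) = 91.4 dB SPL.

91.4 dB SPL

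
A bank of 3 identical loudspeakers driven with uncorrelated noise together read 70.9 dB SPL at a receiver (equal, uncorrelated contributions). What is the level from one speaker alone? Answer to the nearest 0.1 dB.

66.1 dB SPL

3 equal incoherent sources add 10·log₁₀(3) = 4.77 dB over one source.
L_one = 70.9 − 4.77 = 66.1 dB SPL.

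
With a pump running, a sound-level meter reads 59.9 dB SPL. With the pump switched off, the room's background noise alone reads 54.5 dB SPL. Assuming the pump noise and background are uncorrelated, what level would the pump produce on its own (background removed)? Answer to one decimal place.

Subtract intensities: L_src = 10·log₁₀(10^(L_total/10) − 10^(L_bg/10)).
L_src = 10·log₁₀(10^(59.9/10) − 10^(54.5/10)) = 10·log₁₀(695400) = 58.4 dB SPL.

58.4 dB SPL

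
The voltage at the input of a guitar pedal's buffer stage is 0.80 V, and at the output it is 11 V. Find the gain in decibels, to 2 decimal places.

For a voltage ratio, dB = 20·log₁₀(V₂/V₁).
20·log₁₀(11/0.80) = 20·log₁₀(13.75) = 22.77 dB.

22.77 dB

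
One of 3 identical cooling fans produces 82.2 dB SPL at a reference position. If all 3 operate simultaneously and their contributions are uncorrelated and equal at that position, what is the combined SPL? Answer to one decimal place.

87.0 dB SPL

3 equal incoherent sources raise the level by 10·log₁₀(3) = 4.77 dB.
L_total = 82.2 + 4.77 = 87.0 dB SPL.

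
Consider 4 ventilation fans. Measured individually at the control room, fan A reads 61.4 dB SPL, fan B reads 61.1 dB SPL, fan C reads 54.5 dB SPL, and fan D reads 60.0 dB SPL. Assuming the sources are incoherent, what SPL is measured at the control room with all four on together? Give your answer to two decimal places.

Uncorrelated sources add in intensity (power), not in dB.
L_total = 10·log₁₀(10^(61.4/10) + 10^(61.1/10) + 10^(54.5/10) + 10^(60.0/10)) = 10·log₁₀(3950000) = 65.97 dB SPL.

65.97 dB SPL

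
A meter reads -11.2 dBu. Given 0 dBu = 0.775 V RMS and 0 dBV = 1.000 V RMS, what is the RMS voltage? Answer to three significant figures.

0.213 V

V = 0.775 V × 10^(-11.2/20).
= 0.775 × 0.2754 = 0.213 V.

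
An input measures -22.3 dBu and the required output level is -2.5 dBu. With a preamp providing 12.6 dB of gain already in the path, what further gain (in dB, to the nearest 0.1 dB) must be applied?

The required make-up gain is the shortfall in the dB sum.
G = -2.5 − (-22.3) − 12.6 = 7.2 dB.

7.2 dB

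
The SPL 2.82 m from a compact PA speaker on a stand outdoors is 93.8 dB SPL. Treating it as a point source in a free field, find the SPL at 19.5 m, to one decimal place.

For a point source in a free field, ΔL = −20·log₁₀(d₂/d₁).
ΔL = −20·log₁₀(19.5/2.82) = -16.80 dB, so L₂ = 93.8 + (-16.80) = 77.0 dB SPL.

77.0 dB SPL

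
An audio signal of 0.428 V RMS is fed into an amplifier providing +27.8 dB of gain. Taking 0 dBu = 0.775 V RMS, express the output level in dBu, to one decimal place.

Input level: 20·log₁₀(0.428/0.775) = -5.16 dBu.
Output: -5.16 + 27.8 = +22.6 dBu.

+22.6 dBu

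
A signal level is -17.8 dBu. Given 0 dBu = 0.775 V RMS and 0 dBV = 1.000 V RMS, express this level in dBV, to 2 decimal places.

-20.01 dBV

The offset between the scales is 20·log₁₀(0.775/1.000) = −2.214 dB.
So dBV = -17.8 − 2.214 = -20.01 dBV.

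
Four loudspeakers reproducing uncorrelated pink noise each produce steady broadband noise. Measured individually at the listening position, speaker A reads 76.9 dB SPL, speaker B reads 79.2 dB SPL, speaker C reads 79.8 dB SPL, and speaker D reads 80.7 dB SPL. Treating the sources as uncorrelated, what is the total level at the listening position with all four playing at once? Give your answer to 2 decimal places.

85.38 dB SPL

Add the sources as powers (linear), then convert back to dB:
L_total = 10·log₁₀(10^(76.9/10) + 10^(79.2/10) + 10^(79.8/10) + 10^(80.7/10)) = 10·log₁₀(345100000) = 85.38 dB SPL.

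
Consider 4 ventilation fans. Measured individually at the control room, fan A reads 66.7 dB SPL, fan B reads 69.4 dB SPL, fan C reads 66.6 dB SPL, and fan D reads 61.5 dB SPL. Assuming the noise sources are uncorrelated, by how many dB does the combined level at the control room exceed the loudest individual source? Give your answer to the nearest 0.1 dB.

Incoherent sources sum as intensities:
L_total = 10·log₁₀(10^(66.7/10) + 10^(69.4/10) + 10^(66.6/10) + 10^(61.5/10)) = 72.87 dB SPL.
Excess over the loudest (69.4 dB): 72.87 − 69.4 = 3.5 dB.

3.5 dB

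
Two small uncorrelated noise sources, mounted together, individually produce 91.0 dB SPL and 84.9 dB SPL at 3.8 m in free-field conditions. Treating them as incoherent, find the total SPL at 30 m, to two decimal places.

74.01 dB SPL

Combined at 3.8 m: 10·log₁₀(10^(91.0/10)+10^(84.9/10)) = 91.953 dB SPL.
Then apply −20·log₁₀(30/3.8) = -17.947 dB → 74.01 dB SPL.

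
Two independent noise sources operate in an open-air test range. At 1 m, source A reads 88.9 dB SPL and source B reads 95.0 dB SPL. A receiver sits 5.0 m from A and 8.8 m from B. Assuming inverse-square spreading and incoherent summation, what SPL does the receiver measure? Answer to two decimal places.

78.57 dB SPL

At the listener: L_A = 88.9 − 20·log₁₀(5.0) = 74.921 dB; L_B = 95.0 − 20·log₁₀(8.8) = 76.110 dB.
Combined: 10·log₁₀(10^(74.921/10)+10^(76.110/10)) = 78.57 dB SPL.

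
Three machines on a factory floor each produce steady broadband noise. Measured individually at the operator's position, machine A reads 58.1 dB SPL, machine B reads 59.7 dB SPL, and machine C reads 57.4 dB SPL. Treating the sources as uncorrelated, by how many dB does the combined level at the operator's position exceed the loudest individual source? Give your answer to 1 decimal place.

3.6 dB

Incoherent sources sum as intensities:
L_total = 10·log₁₀(10^(58.1/10) + 10^(59.7/10) + 10^(57.4/10)) = 63.28 dB SPL.
Excess over the loudest (59.7 dB): 63.28 − 59.7 = 3.6 dB.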